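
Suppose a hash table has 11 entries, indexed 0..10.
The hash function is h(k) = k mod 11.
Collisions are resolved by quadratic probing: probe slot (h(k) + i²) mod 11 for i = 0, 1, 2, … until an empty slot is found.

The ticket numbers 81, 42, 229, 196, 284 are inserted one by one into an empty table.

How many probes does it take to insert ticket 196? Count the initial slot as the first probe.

81 hashes to 4; slot 4 is free → place at 4.
42 hashes to 9; slot 9 is free → place at 9.
229 hashes to 9; 9 taken → place at 10.
196 hashes to 9; 9,10 taken → place at 2.
284 hashes to 9; 9,10,2 taken → place at 7.
Table: [., ., 196, ., 81, ., ., 284, ., 42, 229]

3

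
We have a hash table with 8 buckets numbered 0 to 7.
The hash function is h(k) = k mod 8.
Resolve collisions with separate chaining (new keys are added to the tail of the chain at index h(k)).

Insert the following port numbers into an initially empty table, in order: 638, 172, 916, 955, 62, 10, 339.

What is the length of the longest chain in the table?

2

638 -> bucket 6
172 -> bucket 4
916 -> bucket 4 (collision)
955 -> bucket 3
62 -> bucket 6 (collision)
10 -> bucket 2
339 -> bucket 3 (collision)
Final buckets:
0: _
1: _
2: 10
3: 955 -> 339
4: 172 -> 916
5: _
6: 638 -> 62
7: _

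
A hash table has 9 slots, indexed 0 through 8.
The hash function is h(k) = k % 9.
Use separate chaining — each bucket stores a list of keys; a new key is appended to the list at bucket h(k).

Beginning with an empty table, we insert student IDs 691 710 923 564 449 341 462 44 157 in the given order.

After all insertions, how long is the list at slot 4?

Insert 691: h=7, bucket 7 empty → new chain.
Insert 710: h=8, bucket 8 empty → new chain.
Insert 923: h=5, bucket 5 empty → new chain.
Insert 564: h=6, bucket 6 empty → new chain.
Insert 449: h=8, bucket 8 nonempty → append to chain.
Insert 341: h=8, bucket 8 nonempty → append to chain.
Insert 462: h=3, bucket 3 empty → new chain.
Insert 44: h=8, bucket 8 nonempty → append to chain.
Insert 157: h=4, bucket 4 empty → new chain.
Final buckets:
0: ∅
1: ∅
2: ∅
3: 462
4: 157
5: 923
6: 564
7: 691
8: 710 -> 449 -> 341 -> 44

1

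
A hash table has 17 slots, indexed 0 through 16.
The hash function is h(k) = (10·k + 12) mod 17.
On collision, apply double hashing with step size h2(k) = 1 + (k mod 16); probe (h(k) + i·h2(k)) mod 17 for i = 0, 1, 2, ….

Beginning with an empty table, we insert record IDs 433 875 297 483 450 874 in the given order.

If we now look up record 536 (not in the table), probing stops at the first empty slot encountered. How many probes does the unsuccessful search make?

2

433: h=7 → slot 7
875: h=7, h2=12, probe 7,2 → slot 2
297: h=7, h2=10, probe 7,0 → slot 0
483: h=14 → slot 14
450: h=7, h2=3, probe 7,10 → slot 10
874: h=14, h2=11, probe 14,8 → slot 8
Table: [297, ∅, 875, ∅, ∅, ∅, ∅, 433, 874, ∅, 450, ∅, ∅, ∅, 483, ∅, ∅]
Lookup 536: h=0, h2=9, probe 0,9 → slot 9 empty, not found.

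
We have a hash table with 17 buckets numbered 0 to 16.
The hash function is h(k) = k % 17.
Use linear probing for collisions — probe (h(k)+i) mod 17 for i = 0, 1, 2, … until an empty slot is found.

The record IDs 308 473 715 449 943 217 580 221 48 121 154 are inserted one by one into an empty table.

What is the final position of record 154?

5

308: h=2 → slot 2
473: h=14 → slot 14
715: h=1 → slot 1
449: h=7 → slot 7
943: h=8 → slot 8
217: h=13 → slot 13
580: h=2, probe 2,3 → slot 3
221: h=0 → slot 0
48: h=14, probe 14,15 → slot 15
121: h=2, probe 2,3,4 → slot 4
154: h=1, probe 1,2,3,4,5 → slot 5
Table: [221, 715, 308, 580, 121, 154, ., 449, 943, ., ., ., ., 217, 473, 48, .]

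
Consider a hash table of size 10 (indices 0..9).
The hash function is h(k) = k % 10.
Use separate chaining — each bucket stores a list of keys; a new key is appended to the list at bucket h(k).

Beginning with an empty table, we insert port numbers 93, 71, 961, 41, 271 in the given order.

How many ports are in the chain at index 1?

93 -> bucket 3
71 -> bucket 1
961 -> bucket 1 (collision)
41 -> bucket 1 (collision)
271 -> bucket 1 (collision)
Final buckets:
0: -
1: 71 -> 961 -> 41 -> 271
2: -
3: 93
4: -
5: -
6: -
7: -
8: -
9: -

4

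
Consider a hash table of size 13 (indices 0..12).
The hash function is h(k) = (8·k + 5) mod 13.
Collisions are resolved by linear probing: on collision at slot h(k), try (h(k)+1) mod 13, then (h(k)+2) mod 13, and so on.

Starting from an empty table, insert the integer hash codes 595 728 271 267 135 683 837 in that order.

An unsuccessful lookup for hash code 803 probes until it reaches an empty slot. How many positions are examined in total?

5

595 hashes to 7; slot 7 is free => place at 7.
728 hashes to 5; slot 5 is free => place at 5.
271 hashes to 2; slot 2 is free => place at 2.
267 hashes to 9; slot 9 is free => place at 9.
135 hashes to 6; slot 6 is free => place at 6.
683 hashes to 9; 9 taken => place at 10.
837 hashes to 6; 6,7 taken => place at 8.
Table: [∅, ∅, 271, ∅, ∅, 728, 135, 595, 837, 267, 683, ∅, ∅]
Lookup 803: h=7, probe 7,8,9,10,11 → slot 11 empty, not found.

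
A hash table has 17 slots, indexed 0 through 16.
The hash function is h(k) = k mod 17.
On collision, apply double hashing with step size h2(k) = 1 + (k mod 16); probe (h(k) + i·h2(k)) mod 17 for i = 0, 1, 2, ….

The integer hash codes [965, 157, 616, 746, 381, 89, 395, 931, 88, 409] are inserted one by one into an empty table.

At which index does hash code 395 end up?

16

Insert 965: h=13, slot 13 empty => index 13.
Insert 157: h=4, slot 4 empty => index 4.
Insert 616: h=4, h2=9, slots 4,13 occupied => index 5.
Insert 746: h=15, slot 15 empty => index 15.
Insert 381: h=7, slot 7 empty => index 7.
Insert 89: h=4, h2=10, slot 4 occupied => index 14.
Insert 395: h=4, h2=12, slot 4 occupied => index 16.
Insert 931: h=13, h2=4, slot 13 occupied => index 0.
Insert 88: h=3, slot 3 empty => index 3.
Insert 409: h=1, slot 1 empty => index 1.
Table: [931, 409, ∅, 88, 157, 616, ∅, 381, ∅, ∅, ∅, ∅, ∅, 965, 89, 746, 395]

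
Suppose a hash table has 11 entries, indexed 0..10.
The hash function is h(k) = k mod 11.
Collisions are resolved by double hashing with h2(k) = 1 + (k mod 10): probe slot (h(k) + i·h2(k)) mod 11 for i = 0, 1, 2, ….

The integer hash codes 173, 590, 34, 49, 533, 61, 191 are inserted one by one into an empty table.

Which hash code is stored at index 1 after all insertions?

34

173 hashes to 8; slot 8 is free -> place at 8.
590 hashes to 7; slot 7 is free -> place at 7.
34 hashes to 1; slot 1 is free -> place at 1.
49 hashes to 5; slot 5 is free -> place at 5.
533 hashes to 5, h2=4; 5 taken -> place at 9.
61 hashes to 6; slot 6 is free -> place at 6.
191 hashes to 4; slot 4 is free -> place at 4.
Table: [_, 34, _, _, 191, 49, 61, 590, 173, 533, _]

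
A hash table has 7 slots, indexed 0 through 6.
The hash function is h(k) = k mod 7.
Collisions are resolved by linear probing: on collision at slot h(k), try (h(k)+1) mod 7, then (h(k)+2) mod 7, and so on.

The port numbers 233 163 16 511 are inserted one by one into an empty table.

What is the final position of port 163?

3

233: h=2 → slot 2
163: h=2, probe 2,3 → slot 3
16: h=2, probe 2,3,4 → slot 4
511: h=0 → slot 0
Table: [511, ∅, 233, 163, 16, ∅, ∅]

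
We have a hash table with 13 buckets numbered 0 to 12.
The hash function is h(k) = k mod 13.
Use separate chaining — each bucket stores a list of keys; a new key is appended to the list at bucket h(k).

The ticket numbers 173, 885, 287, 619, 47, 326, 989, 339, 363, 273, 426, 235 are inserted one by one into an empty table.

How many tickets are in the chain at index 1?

6

Insert 173: h=4, bucket 4 empty -> new chain.
Insert 885: h=1, bucket 1 empty -> new chain.
Insert 287: h=1, bucket 1 nonempty -> append to chain.
Insert 619: h=8, bucket 8 empty -> new chain.
Insert 47: h=8, bucket 8 nonempty -> append to chain.
Insert 326: h=1, bucket 1 nonempty -> append to chain.
Insert 989: h=1, bucket 1 nonempty -> append to chain.
Insert 339: h=1, bucket 1 nonempty -> append to chain.
Insert 363: h=12, bucket 12 empty -> new chain.
Insert 273: h=0, bucket 0 empty -> new chain.
Insert 426: h=10, bucket 10 empty -> new chain.
Insert 235: h=1, bucket 1 nonempty -> append to chain.
Final buckets:
0: 273
1: 885 -> 287 -> 326 -> 989 -> 339 -> 235
2: ∅
3: ∅
4: 173
5: ∅
6: ∅
7: ∅
8: 619 -> 47
9: ∅
10: 426
11: ∅
12: 363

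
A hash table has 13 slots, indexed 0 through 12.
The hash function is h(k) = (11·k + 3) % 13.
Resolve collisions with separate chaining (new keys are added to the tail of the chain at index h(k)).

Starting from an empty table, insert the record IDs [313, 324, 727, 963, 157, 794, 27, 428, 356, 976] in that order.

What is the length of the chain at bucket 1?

313 → bucket 1
324 → bucket 5
727 → bucket 5 (collision)
963 → bucket 1 (collision)
157 → bucket 1 (collision)
794 → bucket 1 (collision)
27 → bucket 1 (collision)
428 → bucket 5 (collision)
356 → bucket 6
976 → bucket 1 (collision)
Final buckets:
0: _
1: 313 -> 963 -> 157 -> 794 -> 27 -> 976
2: _
3: _
4: _
5: 324 -> 727 -> 428
6: 356
7: _
8: _
9: _
10: _
11: _
12: _

6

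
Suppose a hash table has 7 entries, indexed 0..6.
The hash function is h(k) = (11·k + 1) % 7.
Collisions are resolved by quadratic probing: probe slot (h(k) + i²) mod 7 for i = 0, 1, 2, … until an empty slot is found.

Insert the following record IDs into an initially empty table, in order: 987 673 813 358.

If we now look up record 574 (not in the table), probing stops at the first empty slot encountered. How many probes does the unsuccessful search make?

4

Insert 987: h=1, slot 1 empty => index 1.
Insert 673: h=5, slot 5 empty => index 5.
Insert 813: h=5, slot 5 occupied => index 6.
Insert 358: h=5, slots 5,6 occupied => index 2.
Table: [∅, 987, 358, ∅, ∅, 673, 813]
Lookup 574: h=1, probe 1,2,5,3 → slot 3 empty, not found.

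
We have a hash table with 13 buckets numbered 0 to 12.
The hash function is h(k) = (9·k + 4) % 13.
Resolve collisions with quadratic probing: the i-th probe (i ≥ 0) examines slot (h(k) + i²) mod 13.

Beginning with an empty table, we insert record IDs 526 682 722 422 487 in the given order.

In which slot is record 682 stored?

7

526 hashes to 6; slot 6 is free -> place at 6.
682 hashes to 6; 6 taken -> place at 7.
722 hashes to 2; slot 2 is free -> place at 2.
422 hashes to 6; 6,7 taken -> place at 10.
487 hashes to 6; 6,7,10,2 taken -> place at 9.
Table: [∅, ∅, 722, ∅, ∅, ∅, 526, 682, ∅, 487, 422, ∅, ∅]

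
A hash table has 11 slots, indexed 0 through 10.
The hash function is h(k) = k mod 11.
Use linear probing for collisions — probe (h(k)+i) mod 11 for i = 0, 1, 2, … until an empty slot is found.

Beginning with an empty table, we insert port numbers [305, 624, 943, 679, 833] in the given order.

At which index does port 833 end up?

305 hashes to 8; slot 8 is free -> place at 8.
624 hashes to 8; 8 taken -> place at 9.
943 hashes to 8; 8,9 taken -> place at 10.
679 hashes to 8; 8,9,10 taken -> place at 0.
833 hashes to 8; 8,9,10,0 taken -> place at 1.
Table: [679, 833, ∅, ∅, ∅, ∅, ∅, ∅, 305, 624, 943]

1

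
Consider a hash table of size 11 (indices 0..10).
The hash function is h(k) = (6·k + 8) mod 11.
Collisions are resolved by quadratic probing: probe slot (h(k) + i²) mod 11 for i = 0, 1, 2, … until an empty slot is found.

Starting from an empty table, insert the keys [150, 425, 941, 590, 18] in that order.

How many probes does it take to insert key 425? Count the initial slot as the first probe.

2

150 hashes to 6; slot 6 is free → place at 6.
425 hashes to 6; 6 taken → place at 7.
941 hashes to 0; slot 0 is free → place at 0.
590 hashes to 6; 6,7 taken → place at 10.
18 hashes to 6; 6,7,10 taken → place at 4.
Table: [941, -, -, -, 18, -, 150, 425, -, -, 590]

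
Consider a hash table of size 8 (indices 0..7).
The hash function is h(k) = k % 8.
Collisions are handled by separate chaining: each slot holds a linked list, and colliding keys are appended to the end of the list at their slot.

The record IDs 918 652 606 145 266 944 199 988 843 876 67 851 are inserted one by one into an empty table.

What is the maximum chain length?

Insert 918: h=6, bucket 6 empty → new chain.
Insert 652: h=4, bucket 4 empty → new chain.
Insert 606: h=6, bucket 6 nonempty → append to chain.
Insert 145: h=1, bucket 1 empty → new chain.
Insert 266: h=2, bucket 2 empty → new chain.
Insert 944: h=0, bucket 0 empty → new chain.
Insert 199: h=7, bucket 7 empty → new chain.
Insert 988: h=4, bucket 4 nonempty → append to chain.
Insert 843: h=3, bucket 3 empty → new chain.
Insert 876: h=4, bucket 4 nonempty → append to chain.
Insert 67: h=3, bucket 3 nonempty → append to chain.
Insert 851: h=3, bucket 3 nonempty → append to chain.
Final buckets:
0: 944
1: 145
2: 266
3: 843 -> 67 -> 851
4: 652 -> 988 -> 876
5: -
6: 918 -> 606
7: 199

3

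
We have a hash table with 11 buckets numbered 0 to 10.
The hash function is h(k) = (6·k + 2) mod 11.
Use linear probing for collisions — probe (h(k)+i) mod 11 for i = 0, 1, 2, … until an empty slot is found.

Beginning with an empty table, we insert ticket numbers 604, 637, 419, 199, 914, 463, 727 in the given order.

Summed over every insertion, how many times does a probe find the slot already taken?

16

604: h=7 => slot 7
637: h=7, probe 7,8 => slot 8
419: h=8, probe 8,9 => slot 9
199: h=8, probe 8,9,10 => slot 10
914: h=8, probe 8,9,10,0 => slot 0
463: h=8, probe 8,9,10,0,1 => slot 1
727: h=8, probe 8,9,10,0,1,2 => slot 2
Table: [914, 463, 727, ∅, ∅, ∅, ∅, 604, 637, 419, 199]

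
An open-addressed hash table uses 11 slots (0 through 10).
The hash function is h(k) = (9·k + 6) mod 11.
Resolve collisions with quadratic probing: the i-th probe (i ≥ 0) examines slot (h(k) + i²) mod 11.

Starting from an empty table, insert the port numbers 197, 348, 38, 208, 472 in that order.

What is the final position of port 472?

1

197: h=8 -> slot 8
348: h=3 -> slot 3
38: h=7 -> slot 7
208: h=8, probe 8,9 -> slot 9
472: h=8, probe 8,9,1 -> slot 1
Table: [_, 472, _, 348, _, _, _, 38, 197, 208, _]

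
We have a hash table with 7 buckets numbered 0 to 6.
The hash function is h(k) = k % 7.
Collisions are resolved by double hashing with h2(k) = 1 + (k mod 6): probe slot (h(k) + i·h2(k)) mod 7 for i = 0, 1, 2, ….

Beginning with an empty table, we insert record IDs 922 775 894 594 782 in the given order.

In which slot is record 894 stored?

922 hashes to 5; slot 5 is free → place at 5.
775 hashes to 5, h2=2; 5 taken → place at 0.
894 hashes to 5, h2=1; 5 taken → place at 6.
594 hashes to 6, h2=1; 6,0 taken → place at 1.
782 hashes to 5, h2=3; 5,1 taken → place at 4.
Table: [775, 594, —, —, 782, 922, 894]

6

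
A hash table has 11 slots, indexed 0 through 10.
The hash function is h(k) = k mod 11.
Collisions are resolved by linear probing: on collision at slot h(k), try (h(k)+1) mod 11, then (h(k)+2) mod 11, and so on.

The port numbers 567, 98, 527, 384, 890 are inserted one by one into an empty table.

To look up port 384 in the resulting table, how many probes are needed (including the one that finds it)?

3

Insert 567: h=6, slot 6 empty => index 6.
Insert 98: h=10, slot 10 empty => index 10.
Insert 527: h=10, slot 10 occupied => index 0.
Insert 384: h=10, slots 10,0 occupied => index 1.
Insert 890: h=10, slots 10,0,1 occupied => index 2.
Table: [527, 384, 890, -, -, -, 567, -, -, -, 98]
Lookup 384: h=10, probe 10,0,1 → found at 1.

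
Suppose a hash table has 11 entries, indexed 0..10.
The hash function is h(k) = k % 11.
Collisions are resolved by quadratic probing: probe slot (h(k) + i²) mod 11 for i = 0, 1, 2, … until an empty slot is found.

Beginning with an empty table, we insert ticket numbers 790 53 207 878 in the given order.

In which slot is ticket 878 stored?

Insert 790: h=9, slot 9 empty → index 9.
Insert 53: h=9, slot 9 occupied → index 10.
Insert 207: h=9, slots 9,10 occupied → index 2.
Insert 878: h=9, slots 9,10,2 occupied → index 7.
Table: [—, —, 207, —, —, —, —, 878, —, 790, 53]

7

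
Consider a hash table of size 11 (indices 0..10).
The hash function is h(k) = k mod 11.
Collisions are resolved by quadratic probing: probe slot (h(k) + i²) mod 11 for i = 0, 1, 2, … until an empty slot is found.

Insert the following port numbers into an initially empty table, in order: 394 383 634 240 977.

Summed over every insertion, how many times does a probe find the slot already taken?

7

394 hashes to 9; slot 9 is free => place at 9.
383 hashes to 9; 9 taken => place at 10.
634 hashes to 7; slot 7 is free => place at 7.
240 hashes to 9; 9,10 taken => place at 2.
977 hashes to 9; 9,10,2,7 taken => place at 3.
Table: [., ., 240, 977, ., ., ., 634, ., 394, 383]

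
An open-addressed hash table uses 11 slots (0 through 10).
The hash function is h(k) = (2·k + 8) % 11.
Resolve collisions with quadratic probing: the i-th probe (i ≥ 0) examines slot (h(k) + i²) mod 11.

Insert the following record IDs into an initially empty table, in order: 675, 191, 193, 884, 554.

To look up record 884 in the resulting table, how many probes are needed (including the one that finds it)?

675: h=5 → slot 5
191: h=5, probe 5,6 → slot 6
193: h=9 → slot 9
884: h=5, probe 5,6,9,3 → slot 3
554: h=5, probe 5,6,9,3,10 → slot 10
Table: [—, —, —, 884, —, 675, 191, —, —, 193, 554]
Lookup 884: h=5, probe 5,6,9,3 → found at 3.

4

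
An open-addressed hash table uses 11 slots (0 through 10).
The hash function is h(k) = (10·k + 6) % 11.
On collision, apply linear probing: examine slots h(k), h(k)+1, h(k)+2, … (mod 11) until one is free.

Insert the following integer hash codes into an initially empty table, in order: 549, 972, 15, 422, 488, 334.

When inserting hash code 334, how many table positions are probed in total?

Insert 549: h=7, slot 7 empty → index 7.
Insert 972: h=2, slot 2 empty → index 2.
Insert 15: h=2, slot 2 occupied → index 3.
Insert 422: h=2, slots 2,3 occupied → index 4.
Insert 488: h=2, slots 2,3,4 occupied → index 5.
Insert 334: h=2, slots 2,3,4,5 occupied → index 6.
Table: [., ., 972, 15, 422, 488, 334, 549, ., ., .]

5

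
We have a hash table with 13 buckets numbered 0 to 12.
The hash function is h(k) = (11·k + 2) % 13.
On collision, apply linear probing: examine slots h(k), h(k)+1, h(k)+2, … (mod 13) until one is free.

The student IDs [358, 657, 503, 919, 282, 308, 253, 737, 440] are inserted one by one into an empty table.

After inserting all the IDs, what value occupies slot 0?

Insert 358: h=1, slot 1 empty -> index 1.
Insert 657: h=1, slot 1 occupied -> index 2.
Insert 503: h=10, slot 10 empty -> index 10.
Insert 919: h=10, slot 10 occupied -> index 11.
Insert 282: h=10, slots 10,11 occupied -> index 12.
Insert 308: h=10, slots 10,11,12 occupied -> index 0.
Insert 253: h=3, slot 3 empty -> index 3.
Insert 737: h=10, slots 10,11,12,0,1,2,3 occupied -> index 4.
Insert 440: h=6, slot 6 empty -> index 6.
Table: [308, 358, 657, 253, 737, ∅, 440, ∅, ∅, ∅, 503, 919, 282]

308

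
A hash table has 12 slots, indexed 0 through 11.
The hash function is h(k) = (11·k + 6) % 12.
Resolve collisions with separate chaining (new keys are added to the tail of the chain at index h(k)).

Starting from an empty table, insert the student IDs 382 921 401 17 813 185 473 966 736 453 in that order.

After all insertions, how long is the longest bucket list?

4

382 -> bucket 8
921 -> bucket 9
401 -> bucket 1
17 -> bucket 1 (collision)
813 -> bucket 9 (collision)
185 -> bucket 1 (collision)
473 -> bucket 1 (collision)
966 -> bucket 0
736 -> bucket 2
453 -> bucket 9 (collision)
Final buckets:
0: 966
1: 401 -> 17 -> 185 -> 473
2: 736
3: .
4: .
5: .
6: .
7: .
8: 382
9: 921 -> 813 -> 453
10: .
11: .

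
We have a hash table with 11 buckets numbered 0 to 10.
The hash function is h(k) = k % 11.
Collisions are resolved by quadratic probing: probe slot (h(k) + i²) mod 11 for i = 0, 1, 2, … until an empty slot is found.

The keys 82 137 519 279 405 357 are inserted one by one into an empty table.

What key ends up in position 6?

137

82: h=5 → slot 5
137: h=5, probe 5,6 → slot 6
519: h=2 → slot 2
279: h=4 → slot 4
405: h=9 → slot 9
357: h=5, probe 5,6,9,3 → slot 3
Table: [∅, ∅, 519, 357, 279, 82, 137, ∅, ∅, 405, ∅]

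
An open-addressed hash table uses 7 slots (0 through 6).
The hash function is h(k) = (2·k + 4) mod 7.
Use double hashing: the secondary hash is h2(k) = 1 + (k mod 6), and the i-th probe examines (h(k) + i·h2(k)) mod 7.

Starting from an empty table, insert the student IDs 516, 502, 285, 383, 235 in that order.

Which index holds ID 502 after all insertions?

516 hashes to 0; slot 0 is free -> place at 0.
502 hashes to 0, h2=5; 0 taken -> place at 5.
285 hashes to 0, h2=4; 0 taken -> place at 4.
383 hashes to 0, h2=6; 0 taken -> place at 6.
235 hashes to 5, h2=2; 5,0 taken -> place at 2.
Table: [516, ., 235, ., 285, 502, 383]

5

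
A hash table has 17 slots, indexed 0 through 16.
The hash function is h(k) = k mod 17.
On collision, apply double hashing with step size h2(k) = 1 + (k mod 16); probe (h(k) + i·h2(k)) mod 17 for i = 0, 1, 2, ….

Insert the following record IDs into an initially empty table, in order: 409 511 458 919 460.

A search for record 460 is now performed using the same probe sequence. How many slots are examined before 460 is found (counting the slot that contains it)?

2

Insert 409: h=1, slot 1 empty -> index 1.
Insert 511: h=1, h2=16, slot 1 occupied -> index 0.
Insert 458: h=16, slot 16 empty -> index 16.
Insert 919: h=1, h2=8, slot 1 occupied -> index 9.
Insert 460: h=1, h2=13, slot 1 occupied -> index 14.
Table: [511, 409, -, -, -, -, -, -, -, 919, -, -, -, -, 460, -, 458]
Lookup 460: h=1, h2=13, probe 1,14 → found at 14.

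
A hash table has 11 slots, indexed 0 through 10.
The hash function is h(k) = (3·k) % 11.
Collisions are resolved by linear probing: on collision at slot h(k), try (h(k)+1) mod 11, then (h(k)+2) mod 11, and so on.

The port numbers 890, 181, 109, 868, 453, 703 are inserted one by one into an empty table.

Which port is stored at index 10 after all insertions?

Insert 890: h=8, slot 8 empty -> index 8.
Insert 181: h=4, slot 4 empty -> index 4.
Insert 109: h=8, slot 8 occupied -> index 9.
Insert 868: h=8, slots 8,9 occupied -> index 10.
Insert 453: h=6, slot 6 empty -> index 6.
Insert 703: h=8, slots 8,9,10 occupied -> index 0.
Table: [703, ∅, ∅, ∅, 181, ∅, 453, ∅, 890, 109, 868]

868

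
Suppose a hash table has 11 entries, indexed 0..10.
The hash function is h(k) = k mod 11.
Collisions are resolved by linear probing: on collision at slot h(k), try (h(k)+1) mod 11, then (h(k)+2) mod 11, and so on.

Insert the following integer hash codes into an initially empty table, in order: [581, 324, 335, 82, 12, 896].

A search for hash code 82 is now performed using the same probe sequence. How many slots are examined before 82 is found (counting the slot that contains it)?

3

581 hashes to 9; slot 9 is free → place at 9.
324 hashes to 5; slot 5 is free → place at 5.
335 hashes to 5; 5 taken → place at 6.
82 hashes to 5; 5,6 taken → place at 7.
12 hashes to 1; slot 1 is free → place at 1.
896 hashes to 5; 5,6,7 taken → place at 8.
Table: [—, 12, —, —, —, 324, 335, 82, 896, 581, —]
Lookup 82: h=5, probe 5,6,7 → found at 7.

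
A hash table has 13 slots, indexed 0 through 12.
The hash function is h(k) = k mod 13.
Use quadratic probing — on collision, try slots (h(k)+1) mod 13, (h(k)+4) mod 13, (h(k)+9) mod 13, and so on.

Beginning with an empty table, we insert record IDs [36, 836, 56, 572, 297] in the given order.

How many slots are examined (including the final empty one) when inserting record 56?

36: h=10 → slot 10
836: h=4 → slot 4
56: h=4, probe 4,5 → slot 5
572: h=0 → slot 0
297: h=11 → slot 11
Table: [572, ∅, ∅, ∅, 836, 56, ∅, ∅, ∅, ∅, 36, 297, ∅]

2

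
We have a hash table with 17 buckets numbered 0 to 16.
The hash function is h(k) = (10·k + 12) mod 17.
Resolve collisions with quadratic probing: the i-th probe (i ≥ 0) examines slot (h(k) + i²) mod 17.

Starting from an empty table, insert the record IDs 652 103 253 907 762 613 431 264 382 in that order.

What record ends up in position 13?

652 hashes to 4; slot 4 is free => place at 4.
103 hashes to 5; slot 5 is free => place at 5.
253 hashes to 9; slot 9 is free => place at 9.
907 hashes to 4; 4,5 taken => place at 8.
762 hashes to 16; slot 16 is free => place at 16.
613 hashes to 5; 5 taken => place at 6.
431 hashes to 4; 4,5,8 taken => place at 13.
264 hashes to 0; slot 0 is free => place at 0.
382 hashes to 7; slot 7 is free => place at 7.
Table: [264, _, _, _, 652, 103, 613, 382, 907, 253, _, _, _, 431, _, _, 762]

431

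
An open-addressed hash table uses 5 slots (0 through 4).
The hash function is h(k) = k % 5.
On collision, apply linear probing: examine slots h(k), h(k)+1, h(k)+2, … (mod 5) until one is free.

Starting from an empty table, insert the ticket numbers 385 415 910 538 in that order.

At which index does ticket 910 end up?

2

385 hashes to 0; slot 0 is free => place at 0.
415 hashes to 0; 0 taken => place at 1.
910 hashes to 0; 0,1 taken => place at 2.
538 hashes to 3; slot 3 is free => place at 3.
Table: [385, 415, 910, 538, ∅]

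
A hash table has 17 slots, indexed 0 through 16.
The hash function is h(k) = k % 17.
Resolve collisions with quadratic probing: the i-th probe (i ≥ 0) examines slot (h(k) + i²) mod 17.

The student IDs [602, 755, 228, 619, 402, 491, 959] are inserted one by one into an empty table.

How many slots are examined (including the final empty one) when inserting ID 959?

602 hashes to 7; slot 7 is free => place at 7.
755 hashes to 7; 7 taken => place at 8.
228 hashes to 7; 7,8 taken => place at 11.
619 hashes to 7; 7,8,11 taken => place at 16.
402 hashes to 11; 11 taken => place at 12.
491 hashes to 15; slot 15 is free => place at 15.
959 hashes to 7; 7,8,11,16 taken => place at 6.
Table: [—, —, —, —, —, —, 959, 602, 755, —, —, 228, 402, —, —, 491, 619]

5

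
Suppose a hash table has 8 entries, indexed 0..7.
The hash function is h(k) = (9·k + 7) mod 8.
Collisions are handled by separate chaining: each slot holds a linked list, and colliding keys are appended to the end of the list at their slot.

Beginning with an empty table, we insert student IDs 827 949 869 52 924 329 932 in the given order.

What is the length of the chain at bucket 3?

3

Insert 827: h=2, bucket 2 empty → new chain.
Insert 949: h=4, bucket 4 empty → new chain.
Insert 869: h=4, bucket 4 nonempty → append to chain.
Insert 52: h=3, bucket 3 empty → new chain.
Insert 924: h=3, bucket 3 nonempty → append to chain.
Insert 329: h=0, bucket 0 empty → new chain.
Insert 932: h=3, bucket 3 nonempty → append to chain.
Final buckets:
0: 329
1: .
2: 827
3: 52 -> 924 -> 932
4: 949 -> 869
5: .
6: .
7: .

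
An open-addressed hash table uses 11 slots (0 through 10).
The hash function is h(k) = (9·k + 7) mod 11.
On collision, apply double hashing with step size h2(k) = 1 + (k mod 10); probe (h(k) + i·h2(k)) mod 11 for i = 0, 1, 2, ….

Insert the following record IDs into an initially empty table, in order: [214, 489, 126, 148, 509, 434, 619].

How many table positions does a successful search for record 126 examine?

214: h=8 → slot 8
489: h=8, h2=10, probe 8,7 → slot 7
126: h=8, h2=7, probe 8,4 → slot 4
148: h=8, h2=9, probe 8,6 → slot 6
509: h=1 → slot 1
434: h=8, h2=5, probe 8,2 → slot 2
619: h=1, h2=10, probe 1,0 → slot 0
Table: [619, 509, 434, _, 126, _, 148, 489, 214, _, _]
Lookup 126: h=8, h2=7, probe 8,4 → found at 4.

2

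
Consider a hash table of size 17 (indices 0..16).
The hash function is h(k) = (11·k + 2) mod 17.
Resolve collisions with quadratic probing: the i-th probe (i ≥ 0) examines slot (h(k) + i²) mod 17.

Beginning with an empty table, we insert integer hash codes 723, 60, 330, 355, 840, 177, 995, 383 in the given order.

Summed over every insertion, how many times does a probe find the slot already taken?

9

723 hashes to 16; slot 16 is free → place at 16.
60 hashes to 16; 16 taken → place at 0.
330 hashes to 11; slot 11 is free → place at 11.
355 hashes to 14; slot 14 is free → place at 14.
840 hashes to 11; 11 taken → place at 12.
177 hashes to 11; 11,12 taken → place at 15.
995 hashes to 16; 16,0 taken → place at 3.
383 hashes to 16; 16,0,3 taken → place at 8.
Table: [60, -, -, 995, -, -, -, -, 383, -, -, 330, 840, -, 355, 177, 723]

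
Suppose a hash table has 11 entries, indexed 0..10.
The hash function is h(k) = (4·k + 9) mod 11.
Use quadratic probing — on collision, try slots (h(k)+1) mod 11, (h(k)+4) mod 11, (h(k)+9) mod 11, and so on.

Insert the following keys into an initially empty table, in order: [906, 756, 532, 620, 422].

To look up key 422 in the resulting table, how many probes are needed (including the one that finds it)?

906 hashes to 3; slot 3 is free -> place at 3.
756 hashes to 8; slot 8 is free -> place at 8.
532 hashes to 3; 3 taken -> place at 4.
620 hashes to 3; 3,4 taken -> place at 7.
422 hashes to 3; 3,4,7 taken -> place at 1.
Table: [_, 422, _, 906, 532, _, _, 620, 756, _, _]
Lookup 422: h=3, probe 3,4,7,1 → found at 1.

4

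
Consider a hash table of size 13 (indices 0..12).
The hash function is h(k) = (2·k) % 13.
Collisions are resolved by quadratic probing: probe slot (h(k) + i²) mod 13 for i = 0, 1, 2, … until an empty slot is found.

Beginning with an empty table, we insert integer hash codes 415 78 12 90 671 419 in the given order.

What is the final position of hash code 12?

12

Insert 415: h=11, slot 11 empty → index 11.
Insert 78: h=0, slot 0 empty → index 0.
Insert 12: h=11, slot 11 occupied → index 12.
Insert 90: h=11, slots 11,12 occupied → index 2.
Insert 671: h=3, slot 3 empty → index 3.
Insert 419: h=6, slot 6 empty → index 6.
Table: [78, —, 90, 671, —, —, 419, —, —, —, —, 415, 12]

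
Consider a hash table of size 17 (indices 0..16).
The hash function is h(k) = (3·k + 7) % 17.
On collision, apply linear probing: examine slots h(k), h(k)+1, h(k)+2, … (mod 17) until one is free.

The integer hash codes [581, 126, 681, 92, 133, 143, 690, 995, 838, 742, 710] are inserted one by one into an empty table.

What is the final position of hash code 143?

581 hashes to 16; slot 16 is free => place at 16.
126 hashes to 11; slot 11 is free => place at 11.
681 hashes to 10; slot 10 is free => place at 10.
92 hashes to 11; 11 taken => place at 12.
133 hashes to 15; slot 15 is free => place at 15.
143 hashes to 11; 11,12 taken => place at 13.
690 hashes to 3; slot 3 is free => place at 3.
995 hashes to 0; slot 0 is free => place at 0.
838 hashes to 5; slot 5 is free => place at 5.
742 hashes to 6; slot 6 is free => place at 6.
710 hashes to 12; 12,13 taken => place at 14.
Table: [995, _, _, 690, _, 838, 742, _, _, _, 681, 126, 92, 143, 710, 133, 581]

13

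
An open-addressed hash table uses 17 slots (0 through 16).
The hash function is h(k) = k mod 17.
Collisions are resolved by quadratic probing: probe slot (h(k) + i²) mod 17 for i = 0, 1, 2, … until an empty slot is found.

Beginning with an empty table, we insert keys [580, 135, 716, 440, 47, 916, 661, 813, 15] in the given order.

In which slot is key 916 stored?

7

580 hashes to 2; slot 2 is free => place at 2.
135 hashes to 16; slot 16 is free => place at 16.
716 hashes to 2; 2 taken => place at 3.
440 hashes to 15; slot 15 is free => place at 15.
47 hashes to 13; slot 13 is free => place at 13.
916 hashes to 15; 15,16,2 taken => place at 7.
661 hashes to 15; 15,16,2,7 taken => place at 14.
813 hashes to 14; 14,15 taken => place at 1.
15 hashes to 15; 15,16,2,7,14 taken => place at 6.
Table: [∅, 813, 580, 716, ∅, ∅, 15, 916, ∅, ∅, ∅, ∅, ∅, 47, 661, 440, 135]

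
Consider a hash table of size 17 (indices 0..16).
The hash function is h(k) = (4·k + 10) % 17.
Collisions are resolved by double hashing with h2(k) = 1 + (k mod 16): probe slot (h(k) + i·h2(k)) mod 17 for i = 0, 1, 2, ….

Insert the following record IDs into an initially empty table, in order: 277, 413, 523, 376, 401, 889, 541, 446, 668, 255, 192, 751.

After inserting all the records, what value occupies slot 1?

277 hashes to 13; slot 13 is free -> place at 13.
413 hashes to 13, h2=14; 13 taken -> place at 10.
523 hashes to 11; slot 11 is free -> place at 11.
376 hashes to 1; slot 1 is free -> place at 1.
401 hashes to 16; slot 16 is free -> place at 16.
889 hashes to 13, h2=10; 13 taken -> place at 6.
541 hashes to 15; slot 15 is free -> place at 15.
446 hashes to 9; slot 9 is free -> place at 9.
668 hashes to 13, h2=13; 13,9 taken -> place at 5.
255 hashes to 10, h2=16; 10,9 taken -> place at 8.
192 hashes to 13, h2=1; 13 taken -> place at 14.
751 hashes to 5, h2=16; 5 taken -> place at 4.
Table: [∅, 376, ∅, ∅, 751, 668, 889, ∅, 255, 446, 413, 523, ∅, 277, 192, 541, 401]

376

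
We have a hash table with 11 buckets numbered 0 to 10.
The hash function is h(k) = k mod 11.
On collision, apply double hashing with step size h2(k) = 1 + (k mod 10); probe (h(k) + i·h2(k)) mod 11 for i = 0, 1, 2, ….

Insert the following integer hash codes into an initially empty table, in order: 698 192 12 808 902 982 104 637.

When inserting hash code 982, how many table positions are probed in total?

Insert 698: h=5, slot 5 empty -> index 5.
Insert 192: h=5, h2=3, slot 5 occupied -> index 8.
Insert 12: h=1, slot 1 empty -> index 1.
Insert 808: h=5, h2=9, slot 5 occupied -> index 3.
Insert 902: h=0, slot 0 empty -> index 0.
Insert 982: h=3, h2=3, slot 3 occupied -> index 6.
Insert 104: h=5, h2=5, slot 5 occupied -> index 10.
Insert 637: h=10, h2=8, slot 10 occupied -> index 7.
Table: [902, 12, _, 808, _, 698, 982, 637, 192, _, 104]

2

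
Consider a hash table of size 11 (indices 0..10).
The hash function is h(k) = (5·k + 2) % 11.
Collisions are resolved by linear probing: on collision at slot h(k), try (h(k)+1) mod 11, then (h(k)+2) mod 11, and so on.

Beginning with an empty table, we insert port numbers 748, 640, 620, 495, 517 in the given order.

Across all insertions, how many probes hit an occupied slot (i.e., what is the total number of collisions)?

3

748 hashes to 2; slot 2 is free => place at 2.
640 hashes to 1; slot 1 is free => place at 1.
620 hashes to 0; slot 0 is free => place at 0.
495 hashes to 2; 2 taken => place at 3.
517 hashes to 2; 2,3 taken => place at 4.
Table: [620, 640, 748, 495, 517, ∅, ∅, ∅, ∅, ∅, ∅]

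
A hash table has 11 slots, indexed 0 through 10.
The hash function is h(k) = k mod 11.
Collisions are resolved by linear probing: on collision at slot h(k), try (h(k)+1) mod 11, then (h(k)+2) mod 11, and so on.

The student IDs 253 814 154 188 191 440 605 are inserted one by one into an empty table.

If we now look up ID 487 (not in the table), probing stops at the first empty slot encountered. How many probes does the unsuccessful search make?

253: h=0 → slot 0
814: h=0, probe 0,1 → slot 1
154: h=0, probe 0,1,2 → slot 2
188: h=1, probe 1,2,3 → slot 3
191: h=4 → slot 4
440: h=0, probe 0,1,2,3,4,5 → slot 5
605: h=0, probe 0,1,2,3,4,5,6 → slot 6
Table: [253, 814, 154, 188, 191, 440, 605, _, _, _, _]
Lookup 487: h=3, probe 3,4,5,6,7 → slot 7 empty, not found.

5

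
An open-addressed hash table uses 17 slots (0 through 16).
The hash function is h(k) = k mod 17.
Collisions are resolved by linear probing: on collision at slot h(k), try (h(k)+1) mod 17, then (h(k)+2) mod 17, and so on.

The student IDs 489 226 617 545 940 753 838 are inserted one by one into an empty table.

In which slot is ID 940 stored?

489: h=13 => slot 13
226: h=5 => slot 5
617: h=5, probe 5,6 => slot 6
545: h=1 => slot 1
940: h=5, probe 5,6,7 => slot 7
753: h=5, probe 5,6,7,8 => slot 8
838: h=5, probe 5,6,7,8,9 => slot 9
Table: [-, 545, -, -, -, 226, 617, 940, 753, 838, -, -, -, 489, -, -, -]

7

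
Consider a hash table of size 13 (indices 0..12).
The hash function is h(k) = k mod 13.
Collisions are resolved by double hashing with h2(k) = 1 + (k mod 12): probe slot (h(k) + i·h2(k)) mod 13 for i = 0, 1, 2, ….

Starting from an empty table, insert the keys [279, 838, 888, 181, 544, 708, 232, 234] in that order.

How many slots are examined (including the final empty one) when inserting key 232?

Insert 279: h=6, slot 6 empty -> index 6.
Insert 838: h=6, h2=11, slot 6 occupied -> index 4.
Insert 888: h=4, h2=1, slot 4 occupied -> index 5.
Insert 181: h=12, slot 12 empty -> index 12.
Insert 544: h=11, slot 11 empty -> index 11.
Insert 708: h=6, h2=1, slot 6 occupied -> index 7.
Insert 232: h=11, h2=5, slot 11 occupied -> index 3.
Insert 234: h=0, slot 0 empty -> index 0.
Table: [234, ∅, ∅, 232, 838, 888, 279, 708, ∅, ∅, ∅, 544, 181]

2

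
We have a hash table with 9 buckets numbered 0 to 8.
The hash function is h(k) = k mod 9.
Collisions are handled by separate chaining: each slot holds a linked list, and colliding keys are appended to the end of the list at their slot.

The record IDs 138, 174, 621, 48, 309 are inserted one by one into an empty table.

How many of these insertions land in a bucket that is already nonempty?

3

Insert 138: h=3, bucket 3 empty -> new chain.
Insert 174: h=3, bucket 3 nonempty -> append to chain.
Insert 621: h=0, bucket 0 empty -> new chain.
Insert 48: h=3, bucket 3 nonempty -> append to chain.
Insert 309: h=3, bucket 3 nonempty -> append to chain.
Final buckets:
0: 621
1: ∅
2: ∅
3: 138 -> 174 -> 48 -> 309
4: ∅
5: ∅
6: ∅
7: ∅
8: ∅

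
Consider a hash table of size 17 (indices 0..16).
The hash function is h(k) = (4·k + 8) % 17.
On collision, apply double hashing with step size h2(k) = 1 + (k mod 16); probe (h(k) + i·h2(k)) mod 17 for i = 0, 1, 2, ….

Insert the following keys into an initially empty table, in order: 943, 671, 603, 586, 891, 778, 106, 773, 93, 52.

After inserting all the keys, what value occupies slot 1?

603

943: h=6 -> slot 6
671: h=6, h2=16, probe 6,5 -> slot 5
603: h=6, h2=12, probe 6,1 -> slot 1
586: h=6, h2=11, probe 6,0 -> slot 0
891: h=2 -> slot 2
778: h=9 -> slot 9
106: h=7 -> slot 7
773: h=6, h2=6, probe 6,12 -> slot 12
93: h=6, h2=14, probe 6,3 -> slot 3
52: h=12, h2=5, probe 12,0,5,10 -> slot 10
Table: [586, 603, 891, 93, ∅, 671, 943, 106, ∅, 778, 52, ∅, 773, ∅, ∅, ∅, ∅]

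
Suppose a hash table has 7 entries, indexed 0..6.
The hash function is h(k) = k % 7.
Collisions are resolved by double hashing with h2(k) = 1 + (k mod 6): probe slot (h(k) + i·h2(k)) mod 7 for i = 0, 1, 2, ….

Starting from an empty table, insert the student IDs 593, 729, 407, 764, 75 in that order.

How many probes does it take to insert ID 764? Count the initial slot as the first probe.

593: h=5 → slot 5
729: h=1 → slot 1
407: h=1, h2=6, probe 1,0 → slot 0
764: h=1, h2=3, probe 1,4 → slot 4
75: h=5, h2=4, probe 5,2 → slot 2
Table: [407, 729, 75, ∅, 764, 593, ∅]

2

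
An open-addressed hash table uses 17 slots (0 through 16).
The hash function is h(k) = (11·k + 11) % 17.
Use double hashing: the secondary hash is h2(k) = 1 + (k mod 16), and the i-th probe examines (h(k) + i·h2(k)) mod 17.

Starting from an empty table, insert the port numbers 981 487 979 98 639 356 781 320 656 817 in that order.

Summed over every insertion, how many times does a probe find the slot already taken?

7

Insert 981: h=7, slot 7 empty => index 7.
Insert 487: h=13, slot 13 empty => index 13.
Insert 979: h=2, slot 2 empty => index 2.
Insert 98: h=1, slot 1 empty => index 1.
Insert 639: h=2, h2=16, slots 2,1 occupied => index 0.
Insert 356: h=0, h2=5, slot 0 occupied => index 5.
Insert 781: h=0, h2=14, slot 0 occupied => index 14.
Insert 320: h=12, slot 12 empty => index 12.
Insert 656: h=2, h2=1, slot 2 occupied => index 3.
Insert 817: h=5, h2=2, slots 5,7 occupied => index 9.
Table: [639, 98, 979, 656, ., 356, ., 981, ., 817, ., ., 320, 487, 781, ., .]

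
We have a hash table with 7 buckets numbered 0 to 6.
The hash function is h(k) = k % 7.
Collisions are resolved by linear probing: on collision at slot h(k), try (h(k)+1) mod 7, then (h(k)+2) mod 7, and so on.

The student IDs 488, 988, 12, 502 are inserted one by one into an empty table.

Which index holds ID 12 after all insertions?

6

Insert 488: h=5, slot 5 empty => index 5.
Insert 988: h=1, slot 1 empty => index 1.
Insert 12: h=5, slot 5 occupied => index 6.
Insert 502: h=5, slots 5,6 occupied => index 0.
Table: [502, 988, —, —, —, 488, 12]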